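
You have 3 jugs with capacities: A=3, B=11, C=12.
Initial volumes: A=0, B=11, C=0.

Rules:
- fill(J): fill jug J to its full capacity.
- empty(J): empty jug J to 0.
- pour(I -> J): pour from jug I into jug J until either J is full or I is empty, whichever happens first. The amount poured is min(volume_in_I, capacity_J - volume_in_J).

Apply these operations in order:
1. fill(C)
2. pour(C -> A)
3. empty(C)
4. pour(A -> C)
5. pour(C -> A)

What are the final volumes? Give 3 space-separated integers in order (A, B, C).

Answer: 3 11 0

Derivation:
Step 1: fill(C) -> (A=0 B=11 C=12)
Step 2: pour(C -> A) -> (A=3 B=11 C=9)
Step 3: empty(C) -> (A=3 B=11 C=0)
Step 4: pour(A -> C) -> (A=0 B=11 C=3)
Step 5: pour(C -> A) -> (A=3 B=11 C=0)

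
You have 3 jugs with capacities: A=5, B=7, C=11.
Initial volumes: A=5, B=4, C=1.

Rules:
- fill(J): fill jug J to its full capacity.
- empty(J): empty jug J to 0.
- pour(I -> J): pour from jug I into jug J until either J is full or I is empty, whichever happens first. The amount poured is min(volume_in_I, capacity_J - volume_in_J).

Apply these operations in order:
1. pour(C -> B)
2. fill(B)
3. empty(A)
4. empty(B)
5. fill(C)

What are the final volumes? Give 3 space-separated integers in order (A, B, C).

Answer: 0 0 11

Derivation:
Step 1: pour(C -> B) -> (A=5 B=5 C=0)
Step 2: fill(B) -> (A=5 B=7 C=0)
Step 3: empty(A) -> (A=0 B=7 C=0)
Step 4: empty(B) -> (A=0 B=0 C=0)
Step 5: fill(C) -> (A=0 B=0 C=11)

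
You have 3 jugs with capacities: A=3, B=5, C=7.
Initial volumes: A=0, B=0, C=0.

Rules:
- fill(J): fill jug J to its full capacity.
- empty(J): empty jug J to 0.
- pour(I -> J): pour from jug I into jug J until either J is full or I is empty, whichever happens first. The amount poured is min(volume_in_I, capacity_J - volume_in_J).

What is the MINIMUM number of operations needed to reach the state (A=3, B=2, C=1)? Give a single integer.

Answer: 6

Derivation:
BFS from (A=0, B=0, C=0). One shortest path:
  1. fill(A) -> (A=3 B=0 C=0)
  2. pour(A -> B) -> (A=0 B=3 C=0)
  3. fill(A) -> (A=3 B=3 C=0)
  4. pour(A -> B) -> (A=1 B=5 C=0)
  5. pour(A -> C) -> (A=0 B=5 C=1)
  6. pour(B -> A) -> (A=3 B=2 C=1)
Reached target in 6 moves.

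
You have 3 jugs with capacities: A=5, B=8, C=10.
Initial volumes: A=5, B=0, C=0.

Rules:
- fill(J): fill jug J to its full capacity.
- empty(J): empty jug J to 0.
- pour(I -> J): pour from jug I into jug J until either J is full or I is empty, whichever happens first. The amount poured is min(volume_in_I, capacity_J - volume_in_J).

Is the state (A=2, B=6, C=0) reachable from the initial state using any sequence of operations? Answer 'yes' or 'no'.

BFS from (A=5, B=0, C=0):
  1. fill(B) -> (A=5 B=8 C=0)
  2. pour(B -> C) -> (A=5 B=0 C=8)
  3. pour(A -> B) -> (A=0 B=5 C=8)
  4. fill(A) -> (A=5 B=5 C=8)
  5. pour(A -> B) -> (A=2 B=8 C=8)
  6. pour(B -> C) -> (A=2 B=6 C=10)
  7. empty(C) -> (A=2 B=6 C=0)
Target reached → yes.

Answer: yes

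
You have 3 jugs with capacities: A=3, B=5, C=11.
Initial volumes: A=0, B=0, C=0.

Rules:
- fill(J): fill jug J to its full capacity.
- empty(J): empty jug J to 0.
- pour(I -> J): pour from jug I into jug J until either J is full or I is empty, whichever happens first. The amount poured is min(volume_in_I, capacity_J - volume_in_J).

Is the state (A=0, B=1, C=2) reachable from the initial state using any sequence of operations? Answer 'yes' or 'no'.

Answer: yes

Derivation:
BFS from (A=0, B=0, C=0):
  1. fill(A) -> (A=3 B=0 C=0)
  2. fill(B) -> (A=3 B=5 C=0)
  3. pour(B -> C) -> (A=3 B=0 C=5)
  4. pour(A -> B) -> (A=0 B=3 C=5)
  5. pour(C -> A) -> (A=3 B=3 C=2)
  6. pour(A -> B) -> (A=1 B=5 C=2)
  7. empty(B) -> (A=1 B=0 C=2)
  8. pour(A -> B) -> (A=0 B=1 C=2)
Target reached → yes.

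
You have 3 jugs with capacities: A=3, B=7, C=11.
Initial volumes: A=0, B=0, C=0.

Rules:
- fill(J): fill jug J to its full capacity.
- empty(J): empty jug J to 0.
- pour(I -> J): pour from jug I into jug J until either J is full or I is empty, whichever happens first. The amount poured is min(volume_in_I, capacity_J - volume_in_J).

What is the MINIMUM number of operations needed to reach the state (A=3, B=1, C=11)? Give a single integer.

Answer: 5

Derivation:
BFS from (A=0, B=0, C=0). One shortest path:
  1. fill(B) -> (A=0 B=7 C=0)
  2. fill(C) -> (A=0 B=7 C=11)
  3. pour(B -> A) -> (A=3 B=4 C=11)
  4. empty(A) -> (A=0 B=4 C=11)
  5. pour(B -> A) -> (A=3 B=1 C=11)
Reached target in 5 moves.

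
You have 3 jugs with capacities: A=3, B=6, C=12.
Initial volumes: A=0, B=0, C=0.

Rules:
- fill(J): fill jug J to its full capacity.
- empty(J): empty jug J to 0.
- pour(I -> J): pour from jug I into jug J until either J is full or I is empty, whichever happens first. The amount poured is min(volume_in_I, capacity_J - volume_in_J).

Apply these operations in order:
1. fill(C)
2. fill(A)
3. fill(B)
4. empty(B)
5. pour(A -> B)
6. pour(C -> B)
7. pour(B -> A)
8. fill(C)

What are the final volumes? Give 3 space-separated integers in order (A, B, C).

Answer: 3 3 12

Derivation:
Step 1: fill(C) -> (A=0 B=0 C=12)
Step 2: fill(A) -> (A=3 B=0 C=12)
Step 3: fill(B) -> (A=3 B=6 C=12)
Step 4: empty(B) -> (A=3 B=0 C=12)
Step 5: pour(A -> B) -> (A=0 B=3 C=12)
Step 6: pour(C -> B) -> (A=0 B=6 C=9)
Step 7: pour(B -> A) -> (A=3 B=3 C=9)
Step 8: fill(C) -> (A=3 B=3 C=12)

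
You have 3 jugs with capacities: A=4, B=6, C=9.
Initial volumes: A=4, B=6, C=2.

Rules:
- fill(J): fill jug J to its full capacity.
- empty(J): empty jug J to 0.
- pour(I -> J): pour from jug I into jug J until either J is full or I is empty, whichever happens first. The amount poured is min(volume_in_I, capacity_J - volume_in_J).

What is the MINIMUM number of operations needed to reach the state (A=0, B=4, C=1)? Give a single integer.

BFS from (A=4, B=6, C=2). One shortest path:
  1. empty(A) -> (A=0 B=6 C=2)
  2. empty(B) -> (A=0 B=0 C=2)
  3. fill(C) -> (A=0 B=0 C=9)
  4. pour(C -> A) -> (A=4 B=0 C=5)
  5. empty(A) -> (A=0 B=0 C=5)
  6. pour(C -> A) -> (A=4 B=0 C=1)
  7. pour(A -> B) -> (A=0 B=4 C=1)
Reached target in 7 moves.

Answer: 7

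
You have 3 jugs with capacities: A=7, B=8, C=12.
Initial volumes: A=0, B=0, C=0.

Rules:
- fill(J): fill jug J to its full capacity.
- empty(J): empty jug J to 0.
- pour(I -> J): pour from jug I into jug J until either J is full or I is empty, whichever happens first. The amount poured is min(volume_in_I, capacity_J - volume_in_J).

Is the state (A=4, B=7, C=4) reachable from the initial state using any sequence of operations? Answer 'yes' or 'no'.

Answer: no

Derivation:
BFS explored all 474 reachable states.
Reachable set includes: (0,0,0), (0,0,1), (0,0,2), (0,0,3), (0,0,4), (0,0,5), (0,0,6), (0,0,7), (0,0,8), (0,0,9), (0,0,10), (0,0,11) ...
Target (A=4, B=7, C=4) not in reachable set → no.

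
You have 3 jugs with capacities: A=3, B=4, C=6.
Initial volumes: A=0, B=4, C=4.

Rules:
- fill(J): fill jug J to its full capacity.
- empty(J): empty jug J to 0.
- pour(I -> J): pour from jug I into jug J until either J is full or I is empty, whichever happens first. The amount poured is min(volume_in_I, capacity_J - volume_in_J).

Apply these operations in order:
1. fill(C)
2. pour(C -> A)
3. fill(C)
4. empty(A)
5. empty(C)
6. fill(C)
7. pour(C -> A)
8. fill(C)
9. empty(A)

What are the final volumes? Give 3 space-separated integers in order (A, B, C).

Answer: 0 4 6

Derivation:
Step 1: fill(C) -> (A=0 B=4 C=6)
Step 2: pour(C -> A) -> (A=3 B=4 C=3)
Step 3: fill(C) -> (A=3 B=4 C=6)
Step 4: empty(A) -> (A=0 B=4 C=6)
Step 5: empty(C) -> (A=0 B=4 C=0)
Step 6: fill(C) -> (A=0 B=4 C=6)
Step 7: pour(C -> A) -> (A=3 B=4 C=3)
Step 8: fill(C) -> (A=3 B=4 C=6)
Step 9: empty(A) -> (A=0 B=4 C=6)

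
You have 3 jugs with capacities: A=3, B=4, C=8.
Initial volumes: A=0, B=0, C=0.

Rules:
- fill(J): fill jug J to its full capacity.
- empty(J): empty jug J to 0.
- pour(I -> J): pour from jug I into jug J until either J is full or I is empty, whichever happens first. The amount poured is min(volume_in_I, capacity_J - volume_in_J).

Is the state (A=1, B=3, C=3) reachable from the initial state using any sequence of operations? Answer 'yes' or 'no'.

BFS explored all 138 reachable states.
Reachable set includes: (0,0,0), (0,0,1), (0,0,2), (0,0,3), (0,0,4), (0,0,5), (0,0,6), (0,0,7), (0,0,8), (0,1,0), (0,1,1), (0,1,2) ...
Target (A=1, B=3, C=3) not in reachable set → no.

Answer: no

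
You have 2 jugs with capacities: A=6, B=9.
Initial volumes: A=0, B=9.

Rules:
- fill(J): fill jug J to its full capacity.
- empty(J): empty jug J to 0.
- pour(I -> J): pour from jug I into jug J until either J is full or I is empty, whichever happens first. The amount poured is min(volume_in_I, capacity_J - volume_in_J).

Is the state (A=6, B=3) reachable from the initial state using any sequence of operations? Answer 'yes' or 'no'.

Answer: yes

Derivation:
BFS from (A=0, B=9):
  1. pour(B -> A) -> (A=6 B=3)
Target reached → yes.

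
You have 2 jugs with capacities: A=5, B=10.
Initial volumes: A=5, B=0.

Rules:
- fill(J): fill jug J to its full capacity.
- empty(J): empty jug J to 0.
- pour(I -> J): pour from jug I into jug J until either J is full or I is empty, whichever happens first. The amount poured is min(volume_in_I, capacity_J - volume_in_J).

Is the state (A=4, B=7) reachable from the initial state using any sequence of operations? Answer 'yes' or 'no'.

BFS explored all 6 reachable states.
Reachable set includes: (0,0), (0,5), (0,10), (5,0), (5,5), (5,10)
Target (A=4, B=7) not in reachable set → no.

Answer: no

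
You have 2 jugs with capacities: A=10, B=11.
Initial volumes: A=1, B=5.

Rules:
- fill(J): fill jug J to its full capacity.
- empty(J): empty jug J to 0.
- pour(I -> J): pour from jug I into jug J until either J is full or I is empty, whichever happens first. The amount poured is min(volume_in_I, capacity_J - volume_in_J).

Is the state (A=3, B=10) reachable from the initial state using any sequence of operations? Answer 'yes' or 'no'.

Answer: no

Derivation:
BFS explored all 43 reachable states.
Reachable set includes: (0,0), (0,1), (0,2), (0,3), (0,4), (0,5), (0,6), (0,7), (0,8), (0,9), (0,10), (0,11) ...
Target (A=3, B=10) not in reachable set → no.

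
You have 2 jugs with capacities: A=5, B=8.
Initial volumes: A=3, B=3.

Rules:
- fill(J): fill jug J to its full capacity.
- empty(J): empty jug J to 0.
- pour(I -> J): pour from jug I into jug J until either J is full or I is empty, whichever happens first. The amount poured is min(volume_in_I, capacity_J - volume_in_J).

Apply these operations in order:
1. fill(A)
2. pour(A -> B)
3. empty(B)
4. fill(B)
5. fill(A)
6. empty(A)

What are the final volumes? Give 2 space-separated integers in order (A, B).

Answer: 0 8

Derivation:
Step 1: fill(A) -> (A=5 B=3)
Step 2: pour(A -> B) -> (A=0 B=8)
Step 3: empty(B) -> (A=0 B=0)
Step 4: fill(B) -> (A=0 B=8)
Step 5: fill(A) -> (A=5 B=8)
Step 6: empty(A) -> (A=0 B=8)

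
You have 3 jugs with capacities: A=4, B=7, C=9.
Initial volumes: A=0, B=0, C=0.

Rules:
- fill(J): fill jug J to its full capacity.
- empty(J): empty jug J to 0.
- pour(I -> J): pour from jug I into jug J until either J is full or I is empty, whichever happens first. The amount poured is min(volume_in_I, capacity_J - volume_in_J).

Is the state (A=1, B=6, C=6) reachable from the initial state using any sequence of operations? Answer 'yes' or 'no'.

BFS explored all 256 reachable states.
Reachable set includes: (0,0,0), (0,0,1), (0,0,2), (0,0,3), (0,0,4), (0,0,5), (0,0,6), (0,0,7), (0,0,8), (0,0,9), (0,1,0), (0,1,1) ...
Target (A=1, B=6, C=6) not in reachable set → no.

Answer: no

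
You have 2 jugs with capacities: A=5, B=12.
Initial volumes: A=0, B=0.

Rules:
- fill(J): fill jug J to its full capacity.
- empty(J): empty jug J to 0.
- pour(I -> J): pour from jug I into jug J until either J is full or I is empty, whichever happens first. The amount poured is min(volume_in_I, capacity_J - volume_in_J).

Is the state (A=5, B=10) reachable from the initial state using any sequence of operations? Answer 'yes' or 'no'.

BFS from (A=0, B=0):
  1. fill(A) -> (A=5 B=0)
  2. pour(A -> B) -> (A=0 B=5)
  3. fill(A) -> (A=5 B=5)
  4. pour(A -> B) -> (A=0 B=10)
  5. fill(A) -> (A=5 B=10)
Target reached → yes.

Answer: yes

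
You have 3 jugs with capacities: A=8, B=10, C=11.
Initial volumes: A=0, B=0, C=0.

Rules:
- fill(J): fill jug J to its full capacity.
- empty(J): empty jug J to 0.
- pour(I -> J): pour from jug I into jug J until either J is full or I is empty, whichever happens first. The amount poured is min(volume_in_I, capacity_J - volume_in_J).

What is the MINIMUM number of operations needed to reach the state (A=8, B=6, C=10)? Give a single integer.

BFS from (A=0, B=0, C=0). One shortest path:
  1. fill(A) -> (A=8 B=0 C=0)
  2. pour(A -> B) -> (A=0 B=8 C=0)
  3. fill(A) -> (A=8 B=8 C=0)
  4. pour(A -> B) -> (A=6 B=10 C=0)
  5. pour(B -> C) -> (A=6 B=0 C=10)
  6. pour(A -> B) -> (A=0 B=6 C=10)
  7. fill(A) -> (A=8 B=6 C=10)
Reached target in 7 moves.

Answer: 7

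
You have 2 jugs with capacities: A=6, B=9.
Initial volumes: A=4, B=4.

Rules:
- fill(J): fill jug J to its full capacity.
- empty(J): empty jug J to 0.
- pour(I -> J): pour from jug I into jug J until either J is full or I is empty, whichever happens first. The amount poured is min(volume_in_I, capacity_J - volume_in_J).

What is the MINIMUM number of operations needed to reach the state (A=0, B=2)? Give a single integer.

BFS from (A=4, B=4). One shortest path:
  1. pour(B -> A) -> (A=6 B=2)
  2. empty(A) -> (A=0 B=2)
Reached target in 2 moves.

Answer: 2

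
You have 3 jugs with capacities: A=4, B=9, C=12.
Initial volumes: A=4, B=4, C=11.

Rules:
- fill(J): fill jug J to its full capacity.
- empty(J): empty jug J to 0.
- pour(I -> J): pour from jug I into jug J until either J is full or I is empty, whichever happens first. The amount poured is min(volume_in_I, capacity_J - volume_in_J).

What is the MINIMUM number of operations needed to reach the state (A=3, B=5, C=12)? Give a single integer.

Answer: 4

Derivation:
BFS from (A=4, B=4, C=11). One shortest path:
  1. empty(A) -> (A=0 B=4 C=11)
  2. fill(B) -> (A=0 B=9 C=11)
  3. pour(B -> A) -> (A=4 B=5 C=11)
  4. pour(A -> C) -> (A=3 B=5 C=12)
Reached target in 4 moves.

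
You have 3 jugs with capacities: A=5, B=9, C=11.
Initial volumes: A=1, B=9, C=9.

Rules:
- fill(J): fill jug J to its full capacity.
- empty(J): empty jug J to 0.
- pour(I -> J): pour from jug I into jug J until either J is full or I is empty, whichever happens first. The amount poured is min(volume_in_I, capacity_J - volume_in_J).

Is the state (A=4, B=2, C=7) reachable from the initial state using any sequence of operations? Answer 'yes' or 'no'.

BFS explored all 400 reachable states.
Reachable set includes: (0,0,0), (0,0,1), (0,0,2), (0,0,3), (0,0,4), (0,0,5), (0,0,6), (0,0,7), (0,0,8), (0,0,9), (0,0,10), (0,0,11) ...
Target (A=4, B=2, C=7) not in reachable set → no.

Answer: no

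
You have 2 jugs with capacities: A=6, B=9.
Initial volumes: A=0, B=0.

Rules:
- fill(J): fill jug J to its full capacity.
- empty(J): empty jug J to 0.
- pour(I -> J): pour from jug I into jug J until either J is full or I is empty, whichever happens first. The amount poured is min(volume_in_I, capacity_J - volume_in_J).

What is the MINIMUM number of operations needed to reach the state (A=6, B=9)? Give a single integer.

Answer: 2

Derivation:
BFS from (A=0, B=0). One shortest path:
  1. fill(A) -> (A=6 B=0)
  2. fill(B) -> (A=6 B=9)
Reached target in 2 moves.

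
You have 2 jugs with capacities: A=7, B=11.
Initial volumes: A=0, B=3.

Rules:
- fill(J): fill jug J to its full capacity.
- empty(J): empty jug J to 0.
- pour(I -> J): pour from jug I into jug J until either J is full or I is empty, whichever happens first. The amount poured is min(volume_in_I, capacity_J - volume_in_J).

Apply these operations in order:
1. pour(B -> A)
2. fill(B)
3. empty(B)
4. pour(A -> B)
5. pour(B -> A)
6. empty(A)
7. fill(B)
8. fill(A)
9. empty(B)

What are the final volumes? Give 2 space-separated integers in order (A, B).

Answer: 7 0

Derivation:
Step 1: pour(B -> A) -> (A=3 B=0)
Step 2: fill(B) -> (A=3 B=11)
Step 3: empty(B) -> (A=3 B=0)
Step 4: pour(A -> B) -> (A=0 B=3)
Step 5: pour(B -> A) -> (A=3 B=0)
Step 6: empty(A) -> (A=0 B=0)
Step 7: fill(B) -> (A=0 B=11)
Step 8: fill(A) -> (A=7 B=11)
Step 9: empty(B) -> (A=7 B=0)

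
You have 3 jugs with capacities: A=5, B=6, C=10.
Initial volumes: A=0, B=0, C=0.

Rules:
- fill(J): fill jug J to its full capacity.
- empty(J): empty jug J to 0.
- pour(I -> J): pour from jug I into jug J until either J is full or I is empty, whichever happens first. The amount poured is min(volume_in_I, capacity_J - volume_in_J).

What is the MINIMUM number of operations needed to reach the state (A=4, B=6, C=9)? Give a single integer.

BFS from (A=0, B=0, C=0). One shortest path:
  1. fill(A) -> (A=5 B=0 C=0)
  2. fill(C) -> (A=5 B=0 C=10)
  3. pour(C -> B) -> (A=5 B=6 C=4)
  4. empty(B) -> (A=5 B=0 C=4)
  5. pour(A -> B) -> (A=0 B=5 C=4)
  6. pour(C -> A) -> (A=4 B=5 C=0)
  7. fill(C) -> (A=4 B=5 C=10)
  8. pour(C -> B) -> (A=4 B=6 C=9)
Reached target in 8 moves.

Answer: 8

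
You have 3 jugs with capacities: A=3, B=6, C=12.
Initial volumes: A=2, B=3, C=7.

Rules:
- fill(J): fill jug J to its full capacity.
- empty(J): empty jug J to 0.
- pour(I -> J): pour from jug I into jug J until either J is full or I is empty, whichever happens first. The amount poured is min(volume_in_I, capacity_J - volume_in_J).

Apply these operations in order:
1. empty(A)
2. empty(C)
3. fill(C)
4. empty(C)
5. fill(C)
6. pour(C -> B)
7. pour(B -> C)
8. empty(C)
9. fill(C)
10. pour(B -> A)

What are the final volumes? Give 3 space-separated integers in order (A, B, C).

Answer: 3 0 12

Derivation:
Step 1: empty(A) -> (A=0 B=3 C=7)
Step 2: empty(C) -> (A=0 B=3 C=0)
Step 3: fill(C) -> (A=0 B=3 C=12)
Step 4: empty(C) -> (A=0 B=3 C=0)
Step 5: fill(C) -> (A=0 B=3 C=12)
Step 6: pour(C -> B) -> (A=0 B=6 C=9)
Step 7: pour(B -> C) -> (A=0 B=3 C=12)
Step 8: empty(C) -> (A=0 B=3 C=0)
Step 9: fill(C) -> (A=0 B=3 C=12)
Step 10: pour(B -> A) -> (A=3 B=0 C=12)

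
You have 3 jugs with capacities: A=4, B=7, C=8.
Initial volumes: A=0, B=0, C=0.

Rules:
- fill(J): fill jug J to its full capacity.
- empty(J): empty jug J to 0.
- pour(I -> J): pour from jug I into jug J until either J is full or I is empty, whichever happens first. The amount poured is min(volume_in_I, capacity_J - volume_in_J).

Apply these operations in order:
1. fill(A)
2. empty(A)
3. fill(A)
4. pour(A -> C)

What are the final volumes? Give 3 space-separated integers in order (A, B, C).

Answer: 0 0 4

Derivation:
Step 1: fill(A) -> (A=4 B=0 C=0)
Step 2: empty(A) -> (A=0 B=0 C=0)
Step 3: fill(A) -> (A=4 B=0 C=0)
Step 4: pour(A -> C) -> (A=0 B=0 C=4)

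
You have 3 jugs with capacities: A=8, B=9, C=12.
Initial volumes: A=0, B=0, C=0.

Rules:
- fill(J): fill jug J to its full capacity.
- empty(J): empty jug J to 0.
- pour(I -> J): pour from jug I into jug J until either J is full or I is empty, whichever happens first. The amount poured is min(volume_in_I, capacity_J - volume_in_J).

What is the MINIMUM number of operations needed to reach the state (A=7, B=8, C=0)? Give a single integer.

Answer: 8

Derivation:
BFS from (A=0, B=0, C=0). One shortest path:
  1. fill(A) -> (A=8 B=0 C=0)
  2. pour(A -> B) -> (A=0 B=8 C=0)
  3. fill(A) -> (A=8 B=8 C=0)
  4. pour(A -> C) -> (A=0 B=8 C=8)
  5. fill(A) -> (A=8 B=8 C=8)
  6. pour(A -> B) -> (A=7 B=9 C=8)
  7. empty(B) -> (A=7 B=0 C=8)
  8. pour(C -> B) -> (A=7 B=8 C=0)
Reached target in 8 moves.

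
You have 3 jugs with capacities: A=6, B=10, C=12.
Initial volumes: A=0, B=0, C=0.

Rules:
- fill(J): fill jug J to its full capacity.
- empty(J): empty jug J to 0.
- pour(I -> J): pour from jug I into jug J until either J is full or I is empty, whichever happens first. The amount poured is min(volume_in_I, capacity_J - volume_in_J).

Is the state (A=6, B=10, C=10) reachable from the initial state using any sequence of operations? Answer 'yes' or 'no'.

BFS from (A=0, B=0, C=0):
  1. fill(A) -> (A=6 B=0 C=0)
  2. fill(B) -> (A=6 B=10 C=0)
  3. pour(B -> C) -> (A=6 B=0 C=10)
  4. fill(B) -> (A=6 B=10 C=10)
Target reached → yes.

Answer: yes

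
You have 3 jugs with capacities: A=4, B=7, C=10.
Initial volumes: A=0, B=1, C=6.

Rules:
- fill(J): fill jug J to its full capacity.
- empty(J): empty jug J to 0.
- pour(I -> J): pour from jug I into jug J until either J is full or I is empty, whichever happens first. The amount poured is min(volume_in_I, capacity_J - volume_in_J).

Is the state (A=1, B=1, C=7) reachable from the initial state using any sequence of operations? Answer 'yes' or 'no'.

BFS explored all 278 reachable states.
Reachable set includes: (0,0,0), (0,0,1), (0,0,2), (0,0,3), (0,0,4), (0,0,5), (0,0,6), (0,0,7), (0,0,8), (0,0,9), (0,0,10), (0,1,0) ...
Target (A=1, B=1, C=7) not in reachable set → no.

Answer: no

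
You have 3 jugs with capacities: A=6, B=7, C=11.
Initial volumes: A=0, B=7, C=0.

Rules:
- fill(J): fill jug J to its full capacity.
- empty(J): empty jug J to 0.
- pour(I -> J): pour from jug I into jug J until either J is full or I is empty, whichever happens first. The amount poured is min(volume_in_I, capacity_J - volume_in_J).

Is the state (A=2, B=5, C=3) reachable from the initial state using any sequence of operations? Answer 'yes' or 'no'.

BFS explored all 372 reachable states.
Reachable set includes: (0,0,0), (0,0,1), (0,0,2), (0,0,3), (0,0,4), (0,0,5), (0,0,6), (0,0,7), (0,0,8), (0,0,9), (0,0,10), (0,0,11) ...
Target (A=2, B=5, C=3) not in reachable set → no.

Answer: no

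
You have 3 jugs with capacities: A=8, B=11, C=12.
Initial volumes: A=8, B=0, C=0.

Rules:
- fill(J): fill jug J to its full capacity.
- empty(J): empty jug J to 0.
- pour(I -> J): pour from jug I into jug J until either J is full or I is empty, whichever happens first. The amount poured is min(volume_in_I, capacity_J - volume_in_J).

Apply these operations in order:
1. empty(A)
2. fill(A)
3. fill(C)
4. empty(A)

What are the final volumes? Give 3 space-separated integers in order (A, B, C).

Step 1: empty(A) -> (A=0 B=0 C=0)
Step 2: fill(A) -> (A=8 B=0 C=0)
Step 3: fill(C) -> (A=8 B=0 C=12)
Step 4: empty(A) -> (A=0 B=0 C=12)

Answer: 0 0 12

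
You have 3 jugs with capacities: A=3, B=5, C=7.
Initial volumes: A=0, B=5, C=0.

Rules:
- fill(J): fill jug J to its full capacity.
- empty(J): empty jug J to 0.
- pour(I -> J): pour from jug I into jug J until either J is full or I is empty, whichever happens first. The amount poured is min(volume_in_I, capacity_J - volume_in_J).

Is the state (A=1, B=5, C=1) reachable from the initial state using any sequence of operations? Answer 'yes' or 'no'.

Answer: yes

Derivation:
BFS from (A=0, B=5, C=0):
  1. empty(B) -> (A=0 B=0 C=0)
  2. fill(C) -> (A=0 B=0 C=7)
  3. pour(C -> A) -> (A=3 B=0 C=4)
  4. pour(A -> B) -> (A=0 B=3 C=4)
  5. pour(C -> A) -> (A=3 B=3 C=1)
  6. pour(A -> B) -> (A=1 B=5 C=1)
Target reached → yes.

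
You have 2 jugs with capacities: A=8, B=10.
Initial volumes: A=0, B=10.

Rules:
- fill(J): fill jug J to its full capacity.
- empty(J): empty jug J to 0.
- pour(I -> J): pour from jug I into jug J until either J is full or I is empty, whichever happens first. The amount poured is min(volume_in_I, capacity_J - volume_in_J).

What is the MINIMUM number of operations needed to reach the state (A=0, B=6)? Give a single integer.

Answer: 7

Derivation:
BFS from (A=0, B=10). One shortest path:
  1. fill(A) -> (A=8 B=10)
  2. empty(B) -> (A=8 B=0)
  3. pour(A -> B) -> (A=0 B=8)
  4. fill(A) -> (A=8 B=8)
  5. pour(A -> B) -> (A=6 B=10)
  6. empty(B) -> (A=6 B=0)
  7. pour(A -> B) -> (A=0 B=6)
Reached target in 7 moves.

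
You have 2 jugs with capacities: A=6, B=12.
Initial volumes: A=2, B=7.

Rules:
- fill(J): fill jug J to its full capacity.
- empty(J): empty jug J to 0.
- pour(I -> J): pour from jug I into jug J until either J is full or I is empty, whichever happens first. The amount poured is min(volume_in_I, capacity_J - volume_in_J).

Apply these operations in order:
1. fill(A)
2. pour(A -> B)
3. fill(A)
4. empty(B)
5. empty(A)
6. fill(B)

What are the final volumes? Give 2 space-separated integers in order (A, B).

Step 1: fill(A) -> (A=6 B=7)
Step 2: pour(A -> B) -> (A=1 B=12)
Step 3: fill(A) -> (A=6 B=12)
Step 4: empty(B) -> (A=6 B=0)
Step 5: empty(A) -> (A=0 B=0)
Step 6: fill(B) -> (A=0 B=12)

Answer: 0 12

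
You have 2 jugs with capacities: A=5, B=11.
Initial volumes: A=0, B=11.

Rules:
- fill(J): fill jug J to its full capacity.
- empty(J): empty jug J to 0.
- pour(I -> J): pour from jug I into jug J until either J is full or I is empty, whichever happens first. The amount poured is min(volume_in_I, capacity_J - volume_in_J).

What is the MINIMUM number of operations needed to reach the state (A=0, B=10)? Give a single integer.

Answer: 5

Derivation:
BFS from (A=0, B=11). One shortest path:
  1. fill(A) -> (A=5 B=11)
  2. empty(B) -> (A=5 B=0)
  3. pour(A -> B) -> (A=0 B=5)
  4. fill(A) -> (A=5 B=5)
  5. pour(A -> B) -> (A=0 B=10)
Reached target in 5 moves.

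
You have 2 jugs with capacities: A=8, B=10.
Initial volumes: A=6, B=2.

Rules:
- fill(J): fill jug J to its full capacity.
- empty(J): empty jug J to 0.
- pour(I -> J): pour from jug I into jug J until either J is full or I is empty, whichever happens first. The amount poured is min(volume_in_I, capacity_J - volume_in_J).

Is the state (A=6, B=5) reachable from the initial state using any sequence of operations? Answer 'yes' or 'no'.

BFS explored all 19 reachable states.
Reachable set includes: (0,0), (0,2), (0,4), (0,6), (0,8), (0,10), (2,0), (2,10), (4,0), (4,10), (6,0), (6,2) ...
Target (A=6, B=5) not in reachable set → no.

Answer: no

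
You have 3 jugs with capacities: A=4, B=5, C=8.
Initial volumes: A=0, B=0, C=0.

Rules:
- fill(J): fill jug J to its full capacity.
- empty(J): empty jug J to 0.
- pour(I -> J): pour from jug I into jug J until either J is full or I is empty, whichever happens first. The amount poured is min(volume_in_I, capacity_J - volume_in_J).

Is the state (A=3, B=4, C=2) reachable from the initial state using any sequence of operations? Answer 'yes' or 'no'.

Answer: no

Derivation:
BFS explored all 186 reachable states.
Reachable set includes: (0,0,0), (0,0,1), (0,0,2), (0,0,3), (0,0,4), (0,0,5), (0,0,6), (0,0,7), (0,0,8), (0,1,0), (0,1,1), (0,1,2) ...
Target (A=3, B=4, C=2) not in reachable set → no.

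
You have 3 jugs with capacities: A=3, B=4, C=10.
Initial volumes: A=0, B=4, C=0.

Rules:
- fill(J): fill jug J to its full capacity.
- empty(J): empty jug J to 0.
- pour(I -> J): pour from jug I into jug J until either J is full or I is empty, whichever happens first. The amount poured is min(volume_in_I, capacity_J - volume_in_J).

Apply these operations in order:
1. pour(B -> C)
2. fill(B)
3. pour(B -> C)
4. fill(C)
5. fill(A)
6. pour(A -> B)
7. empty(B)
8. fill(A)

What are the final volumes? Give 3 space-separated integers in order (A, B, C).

Answer: 3 0 10

Derivation:
Step 1: pour(B -> C) -> (A=0 B=0 C=4)
Step 2: fill(B) -> (A=0 B=4 C=4)
Step 3: pour(B -> C) -> (A=0 B=0 C=8)
Step 4: fill(C) -> (A=0 B=0 C=10)
Step 5: fill(A) -> (A=3 B=0 C=10)
Step 6: pour(A -> B) -> (A=0 B=3 C=10)
Step 7: empty(B) -> (A=0 B=0 C=10)
Step 8: fill(A) -> (A=3 B=0 C=10)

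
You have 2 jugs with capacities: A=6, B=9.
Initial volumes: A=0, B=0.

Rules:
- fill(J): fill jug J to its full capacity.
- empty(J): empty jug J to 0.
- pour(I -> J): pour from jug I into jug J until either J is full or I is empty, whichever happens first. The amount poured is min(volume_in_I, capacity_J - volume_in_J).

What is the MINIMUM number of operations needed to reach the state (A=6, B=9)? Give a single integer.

BFS from (A=0, B=0). One shortest path:
  1. fill(A) -> (A=6 B=0)
  2. fill(B) -> (A=6 B=9)
Reached target in 2 moves.

Answer: 2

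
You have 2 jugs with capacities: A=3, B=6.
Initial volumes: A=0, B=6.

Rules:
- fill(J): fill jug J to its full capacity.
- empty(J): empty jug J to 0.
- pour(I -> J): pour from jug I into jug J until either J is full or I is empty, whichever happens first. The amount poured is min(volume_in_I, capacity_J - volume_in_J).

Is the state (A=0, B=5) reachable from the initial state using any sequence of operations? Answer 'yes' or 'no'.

BFS explored all 6 reachable states.
Reachable set includes: (0,0), (0,3), (0,6), (3,0), (3,3), (3,6)
Target (A=0, B=5) not in reachable set → no.

Answer: no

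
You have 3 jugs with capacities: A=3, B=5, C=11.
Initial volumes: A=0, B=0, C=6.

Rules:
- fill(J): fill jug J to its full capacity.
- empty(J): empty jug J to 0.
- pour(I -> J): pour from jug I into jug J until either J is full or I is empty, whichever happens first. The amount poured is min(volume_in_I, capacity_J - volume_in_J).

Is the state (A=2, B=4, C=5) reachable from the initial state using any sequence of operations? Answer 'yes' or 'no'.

Answer: no

Derivation:
BFS explored all 208 reachable states.
Reachable set includes: (0,0,0), (0,0,1), (0,0,2), (0,0,3), (0,0,4), (0,0,5), (0,0,6), (0,0,7), (0,0,8), (0,0,9), (0,0,10), (0,0,11) ...
Target (A=2, B=4, C=5) not in reachable set → no.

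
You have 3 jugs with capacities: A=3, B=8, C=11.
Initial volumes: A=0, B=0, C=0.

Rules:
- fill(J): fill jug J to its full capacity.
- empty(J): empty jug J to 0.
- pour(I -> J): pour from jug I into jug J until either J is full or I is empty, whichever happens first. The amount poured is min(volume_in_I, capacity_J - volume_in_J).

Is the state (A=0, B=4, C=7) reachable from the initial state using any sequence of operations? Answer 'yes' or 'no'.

Answer: yes

Derivation:
BFS from (A=0, B=0, C=0):
  1. fill(C) -> (A=0 B=0 C=11)
  2. pour(C -> A) -> (A=3 B=0 C=8)
  3. pour(A -> B) -> (A=0 B=3 C=8)
  4. pour(C -> A) -> (A=3 B=3 C=5)
  5. pour(A -> B) -> (A=0 B=6 C=5)
  6. pour(C -> A) -> (A=3 B=6 C=2)
  7. pour(A -> B) -> (A=1 B=8 C=2)
  8. pour(B -> C) -> (A=1 B=0 C=10)
  9. pour(A -> B) -> (A=0 B=1 C=10)
  10. pour(C -> A) -> (A=3 B=1 C=7)
  11. pour(A -> B) -> (A=0 B=4 C=7)
Target reached → yes.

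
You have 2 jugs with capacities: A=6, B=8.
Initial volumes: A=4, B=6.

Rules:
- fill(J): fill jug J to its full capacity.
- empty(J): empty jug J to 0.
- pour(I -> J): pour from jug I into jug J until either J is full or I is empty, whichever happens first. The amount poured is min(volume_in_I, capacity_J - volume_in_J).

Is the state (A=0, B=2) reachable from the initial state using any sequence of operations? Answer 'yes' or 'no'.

Answer: yes

Derivation:
BFS from (A=4, B=6):
  1. pour(A -> B) -> (A=2 B=8)
  2. empty(B) -> (A=2 B=0)
  3. pour(A -> B) -> (A=0 B=2)
Target reached → yes.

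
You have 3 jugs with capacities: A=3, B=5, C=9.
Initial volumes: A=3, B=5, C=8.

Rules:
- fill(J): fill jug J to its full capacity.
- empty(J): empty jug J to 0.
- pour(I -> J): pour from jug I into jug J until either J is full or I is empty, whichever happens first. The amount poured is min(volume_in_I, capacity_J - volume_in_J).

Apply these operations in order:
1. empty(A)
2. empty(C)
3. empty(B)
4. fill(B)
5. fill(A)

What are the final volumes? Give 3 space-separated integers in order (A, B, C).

Answer: 3 5 0

Derivation:
Step 1: empty(A) -> (A=0 B=5 C=8)
Step 2: empty(C) -> (A=0 B=5 C=0)
Step 3: empty(B) -> (A=0 B=0 C=0)
Step 4: fill(B) -> (A=0 B=5 C=0)
Step 5: fill(A) -> (A=3 B=5 C=0)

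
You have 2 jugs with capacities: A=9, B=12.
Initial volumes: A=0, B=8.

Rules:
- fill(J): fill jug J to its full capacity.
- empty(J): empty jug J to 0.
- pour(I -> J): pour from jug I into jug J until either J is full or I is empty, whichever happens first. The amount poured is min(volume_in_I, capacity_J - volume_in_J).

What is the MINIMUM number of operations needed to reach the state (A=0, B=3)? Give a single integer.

Answer: 3

Derivation:
BFS from (A=0, B=8). One shortest path:
  1. fill(B) -> (A=0 B=12)
  2. pour(B -> A) -> (A=9 B=3)
  3. empty(A) -> (A=0 B=3)
Reached target in 3 moves.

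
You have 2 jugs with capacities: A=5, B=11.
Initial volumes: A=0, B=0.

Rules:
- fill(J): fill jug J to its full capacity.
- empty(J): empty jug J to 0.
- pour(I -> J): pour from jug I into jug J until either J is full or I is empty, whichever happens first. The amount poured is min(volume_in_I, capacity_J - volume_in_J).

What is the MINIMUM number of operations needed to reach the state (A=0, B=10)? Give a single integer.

Answer: 4

Derivation:
BFS from (A=0, B=0). One shortest path:
  1. fill(A) -> (A=5 B=0)
  2. pour(A -> B) -> (A=0 B=5)
  3. fill(A) -> (A=5 B=5)
  4. pour(A -> B) -> (A=0 B=10)
Reached target in 4 moves.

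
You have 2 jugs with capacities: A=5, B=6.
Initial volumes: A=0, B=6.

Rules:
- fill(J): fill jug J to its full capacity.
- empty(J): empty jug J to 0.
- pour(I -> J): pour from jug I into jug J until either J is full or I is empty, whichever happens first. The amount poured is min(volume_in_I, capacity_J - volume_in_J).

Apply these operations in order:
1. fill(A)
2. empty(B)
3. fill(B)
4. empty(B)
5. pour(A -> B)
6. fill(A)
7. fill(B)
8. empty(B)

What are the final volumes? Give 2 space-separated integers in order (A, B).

Answer: 5 0

Derivation:
Step 1: fill(A) -> (A=5 B=6)
Step 2: empty(B) -> (A=5 B=0)
Step 3: fill(B) -> (A=5 B=6)
Step 4: empty(B) -> (A=5 B=0)
Step 5: pour(A -> B) -> (A=0 B=5)
Step 6: fill(A) -> (A=5 B=5)
Step 7: fill(B) -> (A=5 B=6)
Step 8: empty(B) -> (A=5 B=0)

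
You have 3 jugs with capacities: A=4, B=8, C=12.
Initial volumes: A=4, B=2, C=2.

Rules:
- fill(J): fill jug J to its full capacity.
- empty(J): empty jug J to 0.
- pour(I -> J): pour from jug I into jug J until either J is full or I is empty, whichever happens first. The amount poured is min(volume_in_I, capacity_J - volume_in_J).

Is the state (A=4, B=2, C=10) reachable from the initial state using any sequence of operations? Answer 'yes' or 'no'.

Answer: yes

Derivation:
BFS from (A=4, B=2, C=2):
  1. empty(A) -> (A=0 B=2 C=2)
  2. pour(C -> A) -> (A=2 B=2 C=0)
  3. fill(C) -> (A=2 B=2 C=12)
  4. pour(C -> A) -> (A=4 B=2 C=10)
Target reached → yes.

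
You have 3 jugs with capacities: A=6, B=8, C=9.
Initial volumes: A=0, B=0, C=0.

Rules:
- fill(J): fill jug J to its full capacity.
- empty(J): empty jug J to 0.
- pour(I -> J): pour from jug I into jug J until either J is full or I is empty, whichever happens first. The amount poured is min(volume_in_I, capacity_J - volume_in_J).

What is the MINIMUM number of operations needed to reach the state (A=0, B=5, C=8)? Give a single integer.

Answer: 8

Derivation:
BFS from (A=0, B=0, C=0). One shortest path:
  1. fill(A) -> (A=6 B=0 C=0)
  2. fill(B) -> (A=6 B=8 C=0)
  3. pour(B -> C) -> (A=6 B=0 C=8)
  4. fill(B) -> (A=6 B=8 C=8)
  5. pour(A -> C) -> (A=5 B=8 C=9)
  6. empty(C) -> (A=5 B=8 C=0)
  7. pour(B -> C) -> (A=5 B=0 C=8)
  8. pour(A -> B) -> (A=0 B=5 C=8)
Reached target in 8 moves.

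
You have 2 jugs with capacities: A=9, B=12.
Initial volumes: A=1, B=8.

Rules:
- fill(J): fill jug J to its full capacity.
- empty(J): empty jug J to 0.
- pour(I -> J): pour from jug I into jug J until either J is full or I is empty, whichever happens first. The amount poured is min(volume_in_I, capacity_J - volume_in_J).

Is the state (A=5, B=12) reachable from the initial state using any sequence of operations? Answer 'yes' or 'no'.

Answer: yes

Derivation:
BFS from (A=1, B=8):
  1. fill(A) -> (A=9 B=8)
  2. pour(A -> B) -> (A=5 B=12)
Target reached → yes.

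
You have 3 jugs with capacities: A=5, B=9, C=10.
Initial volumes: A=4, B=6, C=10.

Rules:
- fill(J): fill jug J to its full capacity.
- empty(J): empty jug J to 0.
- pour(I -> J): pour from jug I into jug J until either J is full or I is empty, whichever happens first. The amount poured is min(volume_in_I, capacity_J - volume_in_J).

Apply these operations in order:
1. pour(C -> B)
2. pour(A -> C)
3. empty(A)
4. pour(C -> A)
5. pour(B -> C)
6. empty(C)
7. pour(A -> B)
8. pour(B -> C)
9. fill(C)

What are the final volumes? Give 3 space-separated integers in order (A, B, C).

Answer: 0 0 10

Derivation:
Step 1: pour(C -> B) -> (A=4 B=9 C=7)
Step 2: pour(A -> C) -> (A=1 B=9 C=10)
Step 3: empty(A) -> (A=0 B=9 C=10)
Step 4: pour(C -> A) -> (A=5 B=9 C=5)
Step 5: pour(B -> C) -> (A=5 B=4 C=10)
Step 6: empty(C) -> (A=5 B=4 C=0)
Step 7: pour(A -> B) -> (A=0 B=9 C=0)
Step 8: pour(B -> C) -> (A=0 B=0 C=9)
Step 9: fill(C) -> (A=0 B=0 C=10)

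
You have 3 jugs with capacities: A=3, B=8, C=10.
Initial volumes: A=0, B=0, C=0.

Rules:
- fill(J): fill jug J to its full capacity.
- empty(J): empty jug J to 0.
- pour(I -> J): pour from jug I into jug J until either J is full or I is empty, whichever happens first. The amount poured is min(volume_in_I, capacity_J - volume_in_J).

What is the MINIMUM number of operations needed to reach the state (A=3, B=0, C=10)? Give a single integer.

BFS from (A=0, B=0, C=0). One shortest path:
  1. fill(A) -> (A=3 B=0 C=0)
  2. fill(C) -> (A=3 B=0 C=10)
Reached target in 2 moves.

Answer: 2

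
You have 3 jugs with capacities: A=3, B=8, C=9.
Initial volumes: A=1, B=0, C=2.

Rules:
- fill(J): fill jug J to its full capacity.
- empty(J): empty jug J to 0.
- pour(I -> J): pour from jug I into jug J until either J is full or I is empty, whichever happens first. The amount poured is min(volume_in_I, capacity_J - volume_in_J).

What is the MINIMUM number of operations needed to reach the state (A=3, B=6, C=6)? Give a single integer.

Answer: 5

Derivation:
BFS from (A=1, B=0, C=2). One shortest path:
  1. fill(B) -> (A=1 B=8 C=2)
  2. fill(C) -> (A=1 B=8 C=9)
  3. pour(B -> A) -> (A=3 B=6 C=9)
  4. empty(A) -> (A=0 B=6 C=9)
  5. pour(C -> A) -> (A=3 B=6 C=6)
Reached target in 5 moves.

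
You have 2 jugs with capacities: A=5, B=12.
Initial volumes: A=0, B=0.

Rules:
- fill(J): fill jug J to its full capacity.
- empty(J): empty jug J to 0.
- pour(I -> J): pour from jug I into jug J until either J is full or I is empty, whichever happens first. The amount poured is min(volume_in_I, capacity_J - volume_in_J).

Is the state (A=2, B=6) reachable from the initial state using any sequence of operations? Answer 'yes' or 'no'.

BFS explored all 34 reachable states.
Reachable set includes: (0,0), (0,1), (0,2), (0,3), (0,4), (0,5), (0,6), (0,7), (0,8), (0,9), (0,10), (0,11) ...
Target (A=2, B=6) not in reachable set → no.

Answer: no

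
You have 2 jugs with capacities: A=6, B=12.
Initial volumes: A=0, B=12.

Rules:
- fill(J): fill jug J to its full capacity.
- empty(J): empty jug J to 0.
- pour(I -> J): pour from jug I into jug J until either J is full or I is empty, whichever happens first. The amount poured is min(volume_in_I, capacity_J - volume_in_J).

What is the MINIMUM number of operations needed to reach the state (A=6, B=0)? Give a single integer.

Answer: 2

Derivation:
BFS from (A=0, B=12). One shortest path:
  1. fill(A) -> (A=6 B=12)
  2. empty(B) -> (A=6 B=0)
Reached target in 2 moves.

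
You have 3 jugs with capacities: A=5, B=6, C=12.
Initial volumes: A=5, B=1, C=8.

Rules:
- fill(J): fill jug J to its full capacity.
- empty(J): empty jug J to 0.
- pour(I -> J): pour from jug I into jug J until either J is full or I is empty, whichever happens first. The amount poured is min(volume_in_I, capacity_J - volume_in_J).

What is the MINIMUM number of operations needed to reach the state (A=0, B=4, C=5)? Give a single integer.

BFS from (A=5, B=1, C=8). One shortest path:
  1. empty(A) -> (A=0 B=1 C=8)
  2. pour(C -> A) -> (A=5 B=1 C=3)
  3. pour(C -> B) -> (A=5 B=4 C=0)
  4. pour(A -> C) -> (A=0 B=4 C=5)
Reached target in 4 moves.

Answer: 4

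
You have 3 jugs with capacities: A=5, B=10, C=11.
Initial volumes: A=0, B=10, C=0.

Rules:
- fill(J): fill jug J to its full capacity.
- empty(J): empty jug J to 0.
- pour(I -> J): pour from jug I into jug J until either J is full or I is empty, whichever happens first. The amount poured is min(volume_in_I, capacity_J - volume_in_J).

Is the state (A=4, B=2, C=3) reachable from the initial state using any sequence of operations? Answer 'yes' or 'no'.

Answer: no

Derivation:
BFS explored all 432 reachable states.
Reachable set includes: (0,0,0), (0,0,1), (0,0,2), (0,0,3), (0,0,4), (0,0,5), (0,0,6), (0,0,7), (0,0,8), (0,0,9), (0,0,10), (0,0,11) ...
Target (A=4, B=2, C=3) not in reachable set → no.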